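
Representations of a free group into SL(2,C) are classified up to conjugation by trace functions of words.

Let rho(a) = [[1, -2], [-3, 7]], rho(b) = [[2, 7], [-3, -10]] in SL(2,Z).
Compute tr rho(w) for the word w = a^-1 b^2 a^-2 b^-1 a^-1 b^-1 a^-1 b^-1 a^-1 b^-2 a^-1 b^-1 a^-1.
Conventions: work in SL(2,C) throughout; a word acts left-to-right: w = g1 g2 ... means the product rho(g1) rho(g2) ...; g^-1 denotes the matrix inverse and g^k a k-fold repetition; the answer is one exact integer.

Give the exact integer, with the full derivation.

-330251993309593

rho(a^-1) = [[7, 2], [3, 1]]
... * rho(b) = [[2, 7], [-3, -10]]  ->  [[8, 29], [3, 11]]
... * rho(b) = [[2, 7], [-3, -10]]  ->  [[-71, -234], [-27, -89]]
... * rho(a^-1) = [[7, 2], [3, 1]]  ->  [[-1199, -376], [-456, -143]]
... * rho(a^-1) = [[7, 2], [3, 1]]  ->  [[-9521, -2774], [-3621, -1055]]
... * rho(b^-1) = [[-10, -7], [3, 2]]  ->  [[86888, 61099], [33045, 23237]]
... * rho(a^-1) = [[7, 2], [3, 1]]  ->  [[791513, 234875], [301026, 89327]]
... * rho(b^-1) = [[-10, -7], [3, 2]]  ->  [[-7210505, -5070841], [-2742279, -1928528]]
... * rho(a^-1) = [[7, 2], [3, 1]]  ->  [[-65686058, -19491851], [-24981537, -7413086]]
... * rho(b^-1) = [[-10, -7], [3, 2]]  ->  [[598385027, 420818704], [227576112, 160044587]]
... * rho(a^-1) = [[7, 2], [3, 1]]  ->  [[5451151301, 1617588758], [2073166545, 615196811]]
... * rho(b^-1) = [[-10, -7], [3, 2]]  ->  [[-49658746736, -34922881591], [-18886075017, -13281772193]]
... * rho(b^-1) = [[-10, -7], [3, 2]]  ->  [[391818822587, 277765463970], [149015433591, 105638980733]]
... * rho(a^-1) = [[7, 2], [3, 1]]  ->  [[3576028150019, 1061403109144], [1360024977336, 403669847915]]
... * rho(b^-1) = [[-10, -7], [3, 2]]  ->  [[-32576072172758, -22909390831845], [-12389240229615, -8712835145522]]
... * rho(a^-1) = [[7, 2], [3, 1]]  ->  [[-296760677704841, -88061535177361], [-112863187043871, -33491315604752]]
tr = -296760677704841 + -33491315604752 = -330251993309593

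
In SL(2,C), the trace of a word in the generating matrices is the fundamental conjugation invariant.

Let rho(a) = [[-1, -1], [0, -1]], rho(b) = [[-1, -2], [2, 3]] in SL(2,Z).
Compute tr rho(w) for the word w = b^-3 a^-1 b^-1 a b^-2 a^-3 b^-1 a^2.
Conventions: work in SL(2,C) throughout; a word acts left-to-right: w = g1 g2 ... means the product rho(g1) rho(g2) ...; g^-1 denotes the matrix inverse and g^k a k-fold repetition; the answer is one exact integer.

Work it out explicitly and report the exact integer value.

rho(b^-1) = [[3, 2], [-2, -1]]
... * rho(b^-1) = [[3, 2], [-2, -1]]  ->  [[5, 4], [-4, -3]]
... * rho(b^-1) = [[3, 2], [-2, -1]]  ->  [[7, 6], [-6, -5]]
... * rho(a^-1) = [[-1, 1], [0, -1]]  ->  [[-7, 1], [6, -1]]
... * rho(b^-1) = [[3, 2], [-2, -1]]  ->  [[-23, -15], [20, 13]]
... * rho(a) = [[-1, -1], [0, -1]]  ->  [[23, 38], [-20, -33]]
... * rho(b^-1) = [[3, 2], [-2, -1]]  ->  [[-7, 8], [6, -7]]
... * rho(b^-1) = [[3, 2], [-2, -1]]  ->  [[-37, -22], [32, 19]]
... * rho(a^-1) = [[-1, 1], [0, -1]]  ->  [[37, -15], [-32, 13]]
... * rho(a^-1) = [[-1, 1], [0, -1]]  ->  [[-37, 52], [32, -45]]
... * rho(a^-1) = [[-1, 1], [0, -1]]  ->  [[37, -89], [-32, 77]]
... * rho(b^-1) = [[3, 2], [-2, -1]]  ->  [[289, 163], [-250, -141]]
... * rho(a) = [[-1, -1], [0, -1]]  ->  [[-289, -452], [250, 391]]
... * rho(a) = [[-1, -1], [0, -1]]  ->  [[289, 741], [-250, -641]]
tr = 289 + -641 = -352

-352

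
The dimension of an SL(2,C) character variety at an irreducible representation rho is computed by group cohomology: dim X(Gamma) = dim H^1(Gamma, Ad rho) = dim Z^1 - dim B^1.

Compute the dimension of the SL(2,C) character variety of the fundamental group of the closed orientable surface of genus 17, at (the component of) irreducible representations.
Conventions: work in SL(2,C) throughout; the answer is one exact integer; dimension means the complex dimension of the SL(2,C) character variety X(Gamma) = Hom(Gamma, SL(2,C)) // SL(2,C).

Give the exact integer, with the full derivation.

pi_1 of the closed genus-17 surface has 34 generators bound by the single product-of-commutators relator.
Before the relator condition, cocycle space has dim 3*34 = 102.
H^2 = coker(d_2) is dual to H^0 = 0 at irreducible rho (Poincare duality), so d_2 is onto: dim Z^1 = 99.
dim B^1 = 3 (coboundaries, injective at irreducible rho).
Hence dim X = 99 - 3 = 96.

96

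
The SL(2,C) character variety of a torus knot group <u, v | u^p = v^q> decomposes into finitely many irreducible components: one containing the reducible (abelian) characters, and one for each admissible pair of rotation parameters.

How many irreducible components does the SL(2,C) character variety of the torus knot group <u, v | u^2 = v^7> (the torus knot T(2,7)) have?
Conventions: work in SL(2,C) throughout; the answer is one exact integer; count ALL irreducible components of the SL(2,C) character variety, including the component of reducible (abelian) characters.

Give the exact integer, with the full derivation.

4

In the torus knot group T(2,7), u^2 = v^7 is central, so an irreducible representation sends it to +I or -I (Schur).
This locks tr(u) to 2*cos(pi*alpha/2), alpha in 1..1, and tr(v) to 2*cos(pi*beta/7), beta in 1..6, on each component of irreducible characters.
u^2 = (-1)^alpha I and v^7 = (-1)^beta I must agree, so alpha and beta have equal parity.
count pairs: odd alpha (1 choices) x odd beta (3), plus even alpha (0) x even beta (3): 1*3 + 0*3 = 3.
Total: 3 irreducible-character components + 1 reducible (abelian) component = 4.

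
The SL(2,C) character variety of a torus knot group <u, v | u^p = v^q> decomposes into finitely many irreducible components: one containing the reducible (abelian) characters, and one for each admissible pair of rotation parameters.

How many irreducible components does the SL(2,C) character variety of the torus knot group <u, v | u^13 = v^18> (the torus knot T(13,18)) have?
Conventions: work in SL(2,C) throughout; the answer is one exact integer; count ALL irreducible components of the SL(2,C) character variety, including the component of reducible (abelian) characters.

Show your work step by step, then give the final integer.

103

In the torus knot group T(13,18), u^13 = v^18 is central, so an irreducible representation sends it to +I or -I (Schur).
This locks tr(u) to 2*cos(pi*alpha/13), alpha in 1..12, and tr(v) to 2*cos(pi*beta/18), beta in 1..17, on each component of irreducible characters.
The two central values (-1)^alpha I and (-1)^beta I must be the same matrix, so alpha and beta share a parity.
Counting: 6 odd alphas x 9 odd betas + 6 even alphas x 8 even betas = 54 + 48 = 102.
That is 102 components of irreducible characters, and with the reducible (abelian) component the total is 103.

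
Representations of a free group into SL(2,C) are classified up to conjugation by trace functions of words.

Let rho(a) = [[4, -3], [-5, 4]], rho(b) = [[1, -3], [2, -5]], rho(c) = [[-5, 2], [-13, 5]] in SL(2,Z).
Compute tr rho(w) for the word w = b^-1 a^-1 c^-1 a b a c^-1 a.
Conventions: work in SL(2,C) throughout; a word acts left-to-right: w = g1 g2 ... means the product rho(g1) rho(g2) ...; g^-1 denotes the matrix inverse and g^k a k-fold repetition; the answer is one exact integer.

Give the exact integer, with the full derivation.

rho(b^-1) = [[-5, 3], [-2, 1]]
... * rho(a^-1) = [[4, 3], [5, 4]]  ->  [[-5, -3], [-3, -2]]
... * rho(c^-1) = [[5, -2], [13, -5]]  ->  [[-64, 25], [-41, 16]]
... * rho(a) = [[4, -3], [-5, 4]]  ->  [[-381, 292], [-244, 187]]
... * rho(b) = [[1, -3], [2, -5]]  ->  [[203, -317], [130, -203]]
... * rho(a) = [[4, -3], [-5, 4]]  ->  [[2397, -1877], [1535, -1202]]
... * rho(c^-1) = [[5, -2], [13, -5]]  ->  [[-12416, 4591], [-7951, 2940]]
... * rho(a) = [[4, -3], [-5, 4]]  ->  [[-72619, 55612], [-46504, 35613]]
tr = -72619 + 35613 = -37006

-37006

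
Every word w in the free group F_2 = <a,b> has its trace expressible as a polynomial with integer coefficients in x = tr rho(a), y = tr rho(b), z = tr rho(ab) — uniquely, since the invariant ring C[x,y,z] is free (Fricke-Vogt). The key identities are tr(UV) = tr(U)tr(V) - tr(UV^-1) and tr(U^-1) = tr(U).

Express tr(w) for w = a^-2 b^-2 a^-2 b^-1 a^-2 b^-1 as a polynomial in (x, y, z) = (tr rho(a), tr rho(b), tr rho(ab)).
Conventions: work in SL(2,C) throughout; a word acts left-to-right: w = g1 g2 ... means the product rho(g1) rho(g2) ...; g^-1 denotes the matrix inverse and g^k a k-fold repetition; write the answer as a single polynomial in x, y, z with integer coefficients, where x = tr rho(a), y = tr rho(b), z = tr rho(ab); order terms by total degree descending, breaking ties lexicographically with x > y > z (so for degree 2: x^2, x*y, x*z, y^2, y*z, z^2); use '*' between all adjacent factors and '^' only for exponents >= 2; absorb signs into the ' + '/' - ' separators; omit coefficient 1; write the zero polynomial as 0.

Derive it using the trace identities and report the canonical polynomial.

tr(a^-1) = tr(a) = x
tr(a^-1 b) = tr(b) * tr(a) - tr(b a) = x*y - z
tr(a^-1 b^-1) = tr(a^-1) * tr(b) - tr(a^-1 b) = z
tr(a^-1 b^-1 a^-1) = tr(a^-1 b^-1) * tr(a) - tr(a^-1 b^-1 a) = x*z - y
tr(a^-1 b a^-1) = tr(a^-1 b) * tr(a) - tr(a^-1 b a) = x^2*y - x*z - y
tr(b^2) = tr(b) * tr(b) - tr(1) = y^2 - 2
tr(b^2 a) = tr(b) * tr(a b) - tr(a) = y*z - x
tr(b a^-1 b) = tr(b^2) * tr(a) - tr(b^2 a) = x*y^2 - y*z - x
tr(b a b a) = tr(b a) * tr(b a) - tr(1) = z^2 - 2
tr(b a^-1 b a) = tr(b a b) * tr(a) - tr(b a b a) = x*y*z - x^2 - z^2 + 2
tr(a^-1 b a^-1 b) = tr(b a^-1 b) * tr(a) - tr(b a^-1 b a) = x^2*y^2 - 2*x*y*z + z^2 - 2
tr(a^-1 b^-1 a^-1 b) = tr(a^-1 b a^-1) * tr(b) - tr(a^-1 b a^-1 b) = x*y*z - y^2 - z^2 + 2
tr(b^-1 a^-1 b^-1 a^-1) = tr(a^-1 b^-1 a^-1) * tr(b) - tr(a^-1 b^-1 a^-1 b) = z^2 - 2
tr(b^-1 a^-1 b^-2 a^-1) = tr(b^-1 a^-1 b^-1 a^-1) * tr(b) - tr(b^-1 a^-1 b^-1 a^-1 b) = y*z^2 - x*z - y
tr(b^-1 a^-1 b^-2) = tr(b^-2 a^-1) * tr(b) - tr(b^-2 a^-1 b) = y^2*z - x*y - z
tr(a^-2 b^-1 a^-1 b^-2) = tr(b^-1 a^-1 b^-2 a^-1) * tr(a) - tr(b^-1 a^-1 b^-2) = x*y*z^2 - x^2*z - y^2*z + z
tr(a^-1 b^-1 a^-1 b^-2 a^-2) = tr(a^-2 b^-1 a^-1 b^-2) * tr(a) - tr(a^-2 b^-1 a^-1 b^-2 a) = x^2*y*z^2 - x^3*z - x*y^2*z - y*z^2 + 2*x*z + y
tr(b^-2 a b a) = tr(a b a b^-1) * tr(b) - tr(a b a) = x*y^2*z - y^3 - y*z^2 - x*z + 3*y
tr(a^-1 b^-2 a b) = tr(b^-2 a b) * tr(a) - tr(b^-2 a b a) = -x*y^2*z + x^2*y + y^3 + y*z^2 - 3*y
tr(a^-1 b^-2 a b a^-1) = tr(a^-1 b^-2 a b) * tr(a) - tr(a^-1 b^-2 a b a) = -x^2*y^2*z + x^3*y + x*y^3 + x*y*z^2 - 4*x*y + z
tr(b a^2 b) = tr(a) * tr(b^2 a) - tr(b^2) = x*y*z - x^2 - y^2 + 2
tr(b a^2 b a) = tr(a) * tr(b a b a) - tr(b a b) = x*z^2 - y*z - x
tr(a b a^-1 b a) = tr(b a^2 b) * tr(a) - tr(b a^2 b a) = x^2*y*z - x^3 - x*y^2 - x*z^2 + y*z + 3*x
tr(b a b a b a) = tr(a b) * tr(a b a b) - tr(a^-1 b^-1) = z^3 - 3*z
tr(a b a^-1 b a b) = tr(b a b a b) * tr(a) - tr(b a b a b a) = x*y*z^2 - x^2*z - z^3 - x*y + 3*z
tr(b^-1 a b a^-1 b a) = tr(a b a^-1 b a) * tr(b) - tr(a b a^-1 b a b) = x^2*y^2*z - x^3*y - x*y^3 - 2*x*y*z^2 + x^2*z + y^2*z + z^3 + 4*x*y - 3*z
tr(a b a^-1 b a^-1 b^-1) = tr(b^-1 a b a^-1 b) * tr(a) - tr(b^-1 a b a^-1 b a) = -x^2*y^2*z + x^3*y + x*y^3 + 2*x*y*z^2 - x^2*z - y^2*z - z^3 - 3*x*y + 3*z
tr(a^-1 b^-2 a b a^-1 b) = tr(a b a^-1 b a^-1 b^-1) * tr(b) - tr(a b a^-1 b a^-1) = -x^2*y^3*z + x^3*y^2 + x*y^4 + 2*x*y^2*z^2 - x^2*y*z - y^3*z - y*z^3 - 4*x*y^2 + 4*y*z + x
tr(b a^-1 b^-1 a^-1 b^-2 a) = tr(a^-1 b^-2 a b a^-1) * tr(b) - tr(a^-1 b^-2 a b a^-1 b) = -x*y^2*z^2 + x^2*y*z + y^3*z + y*z^3 - 3*y*z - x
tr(b a^-1 b^-1 a^-1 b^-2 a^-1) = tr(b a^-1 b^-1 a^-1 b^-2) * tr(a) - tr(b a^-1 b^-1 a^-1 b^-2 a) = x*y^2*z^2 - x^2*y*z - y^3*z - y*z^3 + x*z^2 + 3*y*z - x
tr(a^-1 b^-1 a^-1 b^-2 a^-2 b) = tr(b a^-1 b^-1 a^-1 b^-2 a^-1) * tr(a) - tr(b a^-1 b^-1 a^-1 b^-2) = x^2*y^2*z^2 - x^3*y*z - x*y^3*z - x*y*z^3 + x^2*z^2 + 3*x*y*z - x^2 - z^2 + 2
tr(b^-1 a^-1 b^-2 a^-2 b^-1 a^-1) = tr(a^-1 b^-1 a^-1 b^-2 a^-2) * tr(b) - tr(a^-1 b^-1 a^-1 b^-2 a^-2 b) = x*y*z^3 - x^2*z^2 - y^2*z^2 - x*y*z + x^2 + y^2 + z^2 - 2
tr(b^-1 a^-2 b^-2 a^-1) = tr(a^-1 b^-2 a^-1 b^-1) * tr(a) - tr(a^-1 b^-2 a^-1 b^-1 a) = x*y*z^2 - x^2*z - y^2*z + z
tr(a^-3 b^-1) = tr(a^-1 b^-1 a^-1) * tr(a) - tr(a^-1 b^-1) = x^2*z - x*y - z
tr(a^-2) = tr(a^-1) * tr(a) - tr(1) = x^2 - 2
tr(a^-3) = tr(a^-2) * tr(a) - tr(a^-1) = x^3 - 3*x
tr(a^-2 b^-2 a^-1) = tr(a^-3 b^-1) * tr(b) - tr(a^-3) = x^2*y*z - x^3 - x*y^2 - y*z + 3*x
tr(b^-1 a^-1 b^-2 a^-2 b^-1) = tr(b^-1 a^-2 b^-2 a^-1) * tr(b) - tr(b^-1 a^-2 b^-2 a^-1 b) = x*y^2*z^2 - 2*x^2*y*z - y^3*z + x^3 + x*y^2 + 2*y*z - 3*x
tr(b^-2 a^-2 b^-1 a^-2 b^-1 a^-1) = tr(b^-1 a^-1 b^-2 a^-2 b^-1 a^-1) * tr(a) - tr(b^-1 a^-1 b^-2 a^-2 b^-1) = x^2*y*z^3 - x^3*z^2 - 2*x*y^2*z^2 + x^2*y*z + y^3*z + x*z^2 - 2*y*z + x
tr(a^-1 b^-1 a^-2 b^-3) = tr(a^-1 b^-1 a^-2 b^-2) * tr(b) - tr(a^-1 b^-1 a^-2 b^-1) = x*y^2*z^2 - x^2*y*z - y^3*z - x*z^2 + 2*y*z + x
tr(b^-3) = tr(b^-2) * tr(b) - tr(b^-1) = y^3 - 3*y
tr(b^-3 a^-2) = tr(a^-1 b^-3) * tr(a) - tr(a^-1 b^-3 a) = x*y^2*z - x^2*y - y^3 - x*z + 3*y
tr(b^-1 a^-2 b^-3) = tr(b^-3 a^-2) * tr(b) - tr(b^-3 a^-2 b) = x*y^3*z - x^2*y^2 - y^4 - 2*x*y*z + x^2 + 4*y^2 - 2
tr(b^-2 a^-2 b^-1 a^-2 b^-1) = tr(a^-1 b^-1 a^-2 b^-3) * tr(a) - tr(a^-1 b^-1 a^-2 b^-3 a) = x^2*y^2*z^2 - x^3*y*z - 2*x*y^3*z + x^2*y^2 - x^2*z^2 + y^4 + 4*x*y*z - 4*y^2 + 2
tr(a^-2 b^-2 a^-2 b^-1 a^-2 b^-1) = tr(b^-2 a^-2 b^-1 a^-2 b^-1 a^-1) * tr(a) - tr(b^-2 a^-2 b^-1 a^-2 b^-1) = x^3*y*z^3 - x^4*z^2 - 3*x^2*y^2*z^2 + 2*x^3*y*z + 3*x*y^3*z - x^2*y^2 + 2*x^2*z^2 - y^4 - 6*x*y*z + x^2 + 4*y^2 - 2

x^3*y*z^3 - x^4*z^2 - 3*x^2*y^2*z^2 + 2*x^3*y*z + 3*x*y^3*z - x^2*y^2 + 2*x^2*z^2 - y^4 - 6*x*y*z + x^2 + 4*y^2 - 2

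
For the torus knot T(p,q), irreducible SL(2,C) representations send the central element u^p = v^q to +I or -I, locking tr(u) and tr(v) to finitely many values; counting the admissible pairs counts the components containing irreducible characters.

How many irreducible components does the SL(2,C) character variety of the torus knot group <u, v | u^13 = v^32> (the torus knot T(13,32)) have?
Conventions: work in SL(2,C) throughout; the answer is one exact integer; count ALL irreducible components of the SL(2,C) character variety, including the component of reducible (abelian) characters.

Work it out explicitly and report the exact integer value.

For T(13,32): irreducibility forces the central element u^13 = v^32 to one of +I, -I.
This locks tr(u) to 2*cos(pi*alpha/13), alpha in 1..12, and tr(v) to 2*cos(pi*beta/32), beta in 1..31, on each component of irreducible characters.
u^13 = (-1)^alpha I and v^32 = (-1)^beta I must agree, so alpha and beta have equal parity.
count pairs: odd alpha (6 choices) x odd beta (16), plus even alpha (6) x even beta (15): 6*16 + 6*15 = 186.
components with irreducible characters: 186; plus the single component of reducible (abelian) characters: total 187.

187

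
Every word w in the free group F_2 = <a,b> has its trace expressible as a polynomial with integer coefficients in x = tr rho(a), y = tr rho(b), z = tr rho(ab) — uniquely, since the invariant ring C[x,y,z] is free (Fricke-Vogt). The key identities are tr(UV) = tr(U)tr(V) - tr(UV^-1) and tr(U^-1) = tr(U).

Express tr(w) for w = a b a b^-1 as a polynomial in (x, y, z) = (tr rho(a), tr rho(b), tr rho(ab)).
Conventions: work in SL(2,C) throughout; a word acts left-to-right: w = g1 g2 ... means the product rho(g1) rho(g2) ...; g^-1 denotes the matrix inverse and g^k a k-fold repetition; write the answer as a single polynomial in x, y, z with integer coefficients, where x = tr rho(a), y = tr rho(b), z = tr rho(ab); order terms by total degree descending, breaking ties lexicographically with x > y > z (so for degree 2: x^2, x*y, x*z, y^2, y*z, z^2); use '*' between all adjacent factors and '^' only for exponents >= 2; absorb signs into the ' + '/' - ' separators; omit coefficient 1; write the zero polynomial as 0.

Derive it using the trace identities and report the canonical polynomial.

x*y*z - y^2 - z^2 + 2

so tr(a b a) = tr(a) tr(b a) - tr(b) = x*z - y
reduce: tr(a b a b) = tr(a b) tr(a b) - tr(1) = z^2 - 2
reduce: tr(a b a b^-1) = tr(a b a) tr(b) - tr(a b a b) = x*y*z - y^2 - z^2 + 2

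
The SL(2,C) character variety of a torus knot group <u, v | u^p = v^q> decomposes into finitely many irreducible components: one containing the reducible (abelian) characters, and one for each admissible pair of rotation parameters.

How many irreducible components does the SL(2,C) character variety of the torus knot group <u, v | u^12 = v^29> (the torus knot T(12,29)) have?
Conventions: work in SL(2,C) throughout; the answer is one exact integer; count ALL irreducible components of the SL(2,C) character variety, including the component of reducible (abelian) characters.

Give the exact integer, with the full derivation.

For T(12,29): irreducibility forces the central element u^12 = v^29 to one of +I, -I.
This locks tr(u) to 2*cos(pi*alpha/12), alpha in 1..11, and tr(v) to 2*cos(pi*beta/29), beta in 1..28, on each component of irreducible characters.
u^12 = (-1)^alpha I and v^29 = (-1)^beta I must agree, so alpha and beta have equal parity.
Counting: 6 odd alphas x 14 odd betas + 5 even alphas x 14 even betas = 84 + 70 = 154.
Total: 154 irreducible-character components + 1 reducible (abelian) component = 155.

155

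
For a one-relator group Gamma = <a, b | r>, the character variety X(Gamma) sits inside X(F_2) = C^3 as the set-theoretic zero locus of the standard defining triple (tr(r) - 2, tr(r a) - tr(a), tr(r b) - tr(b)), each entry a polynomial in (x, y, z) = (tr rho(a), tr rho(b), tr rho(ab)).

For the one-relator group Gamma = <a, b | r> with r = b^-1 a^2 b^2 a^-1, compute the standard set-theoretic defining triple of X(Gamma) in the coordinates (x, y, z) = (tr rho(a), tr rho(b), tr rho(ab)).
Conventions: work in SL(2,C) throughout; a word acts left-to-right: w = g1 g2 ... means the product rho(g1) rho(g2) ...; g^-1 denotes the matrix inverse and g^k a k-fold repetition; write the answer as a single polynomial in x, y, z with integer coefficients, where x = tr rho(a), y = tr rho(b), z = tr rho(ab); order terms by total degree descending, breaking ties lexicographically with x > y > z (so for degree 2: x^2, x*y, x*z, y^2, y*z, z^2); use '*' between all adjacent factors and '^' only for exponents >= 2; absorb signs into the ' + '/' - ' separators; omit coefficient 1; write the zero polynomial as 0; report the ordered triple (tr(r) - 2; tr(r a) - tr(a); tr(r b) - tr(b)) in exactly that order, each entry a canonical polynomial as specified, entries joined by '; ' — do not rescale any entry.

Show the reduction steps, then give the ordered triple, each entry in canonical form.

-x^2*y^2*z + x^3*y + x*y^3 + x*y*z^2 - 4*x*y + z - 2; x*z - x - y; y*z - x - y

tr(a^2 b) = tr(a)*tr(b a) - tr(b) = x*z - y
tr(b^2 a) = tr(b)*tr(a b) - tr(a) = y*z - x
tr(b^2) = tr(b)*tr(b) - tr(1) = y^2 - 2
tr(b^2 a^2) = tr(a)*tr(b^2 a) - tr(b^2) = x*y*z - x^2 - y^2 + 2
tr(a^2 b^2 a) = tr(a)*tr(b^2 a^2) - tr(b^2 a) = x^2*y*z - x^3 - x*y^2 - y*z + 3*x
tr(b a b a) = tr(a b)*tr(a b) - tr(1) = z^2 - 2
tr(a b a^2 b) = tr(a)*tr(b a b a) - tr(b a b) = x*z^2 - y*z - x
tr(a b a^2) = tr(a)*tr(b a^2) - tr(b a) = x^2*z - x*y - z
tr(a^2 b^2 a b) = tr(b)*tr(a b a^2 b) - tr(a b a^2) = x*y*z^2 - x^2*z - y^2*z + z
tr(b^-1 a^2 b^2 a) = tr(a^2 b^2 a)*tr(b) - tr(a^2 b^2 a b) = x^2*y^2*z - x^3*y - x*y^3 - x*y*z^2 + x^2*z + 3*x*y - z
tr(b^-1 a^2 b^2 a^-1) = tr(b^-1 a^2 b^2)*tr(a) - tr(b^-1 a^2 b^2 a) = -x^2*y^2*z + x^3*y + x*y^3 + x*y*z^2 - 4*x*y + z
assemble the triple (tr(r) - 2; tr(r a) - x; tr(r b) - y)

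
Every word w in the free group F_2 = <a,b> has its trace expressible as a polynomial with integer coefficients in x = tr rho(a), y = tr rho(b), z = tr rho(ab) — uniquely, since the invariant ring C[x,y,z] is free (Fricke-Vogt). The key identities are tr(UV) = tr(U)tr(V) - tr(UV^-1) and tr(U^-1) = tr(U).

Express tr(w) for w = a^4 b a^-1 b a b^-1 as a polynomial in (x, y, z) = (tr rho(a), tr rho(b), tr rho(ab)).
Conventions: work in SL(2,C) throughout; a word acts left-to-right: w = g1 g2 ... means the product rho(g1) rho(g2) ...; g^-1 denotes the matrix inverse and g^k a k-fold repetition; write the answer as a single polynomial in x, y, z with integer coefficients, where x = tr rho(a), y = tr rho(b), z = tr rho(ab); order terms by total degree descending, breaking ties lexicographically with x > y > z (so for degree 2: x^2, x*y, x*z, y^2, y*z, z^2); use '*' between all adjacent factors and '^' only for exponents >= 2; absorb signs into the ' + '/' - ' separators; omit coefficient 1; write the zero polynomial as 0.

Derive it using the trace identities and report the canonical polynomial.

trace(a^2 b) = trace(a)*trace(b a) - trace(b) = x*z - y
trace(a^2) = trace(a)*trace(a) - trace(1) = x^2 - 2
trace(a b^2 a) = trace(b)*trace(a^2 b) - trace(a^2) = x*y*z - x^2 - y^2 + 2
reduce: trace(a b^2) = trace(b)*trace(a b) - trace(a) = y*z - x
reduce: trace(a b^2 a^2) = trace(a)*trace(a b^2 a) - trace(a b^2) = x^2*y*z - x^3 - x*y^2 - y*z + 3*x
trace(a^3 b^2 a) = trace(a)*trace(a b^2 a^2) - trace(a b^2 a) = x^3*y*z - x^4 - x^2*y^2 - 2*x*y*z + 4*x^2 + y^2 - 2
so trace(b a^5 b) = trace(a)*trace(a^3 b^2 a) - trace(a^3 b^2) = x^4*y*z - x^5 - x^3*y^2 - 3*x^2*y*z + 5*x^3 + 2*x*y^2 + y*z - 5*x
reduce: trace(b a b a) = trace(b a)*trace(b a) - trace(1) = z^2 - 2
trace(a b a b a) = trace(a)*trace(b a b a) - trace(b a b) = x*z^2 - y*z - x
trace(a b a b a^2) = trace(a)*trace(a b a b a) - trace(a b a b) = x^2*z^2 - x*y*z - x^2 - z^2 + 2
so trace(a b a b a^3) = trace(a)*trace(a b a b a^2) - trace(a b a b a) = x^3*z^2 - x^2*y*z - x^3 - 2*x*z^2 + y*z + 3*x
reduce: trace(b a^5 b a) = trace(a)*trace(a b a b a^3) - trace(a b a b a^2) = x^4*z^2 - x^3*y*z - x^4 - 3*x^2*z^2 + 2*x*y*z + 4*x^2 + z^2 - 2
trace(a^4 b a^-1 b a) = trace(b a^5 b)*trace(a) - trace(b a^5 b a) = x^5*y*z - x^6 - x^4*y^2 - x^4*z^2 - 2*x^3*y*z + 6*x^4 + 2*x^2*y^2 + 3*x^2*z^2 - x*y*z - 9*x^2 - z^2 + 2
so trace(a^2 b a) = trace(a)*trace(a b a) - trace(a b) = x^2*z - x*y - z
trace(a b a^3) = trace(a)*trace(a^2 b a) - trace(a^2 b) = x^3*z - x^2*y - 2*x*z + y
so trace(a^2 b^2 a b a) = trace(b)*trace(a b a^3 b) - trace(a b a^3) = x^2*y*z^2 - x^3*z - x*y^2*z - y*z^2 + 2*x*z + y
reduce: trace(a^2 b^2 a b) = trace(b)*trace(a b a^2 b) - trace(a b a^2) = x*y*z^2 - x^2*z - y^2*z + z
trace(b a b a^4 b) = trace(a)*trace(a^2 b^2 a b a) - trace(a^2 b^2 a b) = x^3*y*z^2 - x^4*z - x^2*y^2*z - 2*x*y*z^2 + 3*x^2*z + y^2*z + x*y - z
trace(b a b a b a) = trace(a b a b)*trace(a b) - trace(b a) = z^3 - 3*z
trace(b a b a b) = trace(b)*trace(a b a b) - trace(a b a) = y*z^2 - x*z - y
trace(a b a b a b a) = trace(a)*trace(b a b a b a) - trace(b a b a b) = x*z^3 - y*z^2 - 2*x*z + y
trace(a b a b a b a^2) = trace(a)*trace(a b a b a b a) - trace(a b a b a b) = x^2*z^3 - x*y*z^2 - 2*x^2*z - z^3 + x*y + 3*z
so trace(b a b a^4 b a) = trace(a)*trace(a b a b a b a^2) - trace(a b a b a b a) = x^3*z^3 - x^2*y*z^2 - 2*x^3*z - 2*x*z^3 + x^2*y + y*z^2 + 5*x*z - y
trace(a^4 b a^-1 b a b) = trace(b a b a^4 b)*trace(a) - trace(b a b a^4 b a) = x^4*y*z^2 - x^5*z - x^3*y^2*z - x^3*z^3 - x^2*y*z^2 + 5*x^3*z + x*y^2*z + 2*x*z^3 - y*z^2 - 6*x*z + y
trace(a^4 b a^-1 b a b^-1) = trace(a^4 b a^-1 b a)*trace(b) - trace(a^4 b a^-1 b a b) = x^5*y^2*z - x^6*y - x^4*y^3 - 2*x^4*y*z^2 + x^5*z - x^3*y^2*z + x^3*z^3 + 6*x^4*y + 2*x^2*y^3 + 4*x^2*y*z^2 - 5*x^3*z - 2*x*y^2*z - 2*x*z^3 - 9*x^2*y + 6*x*z + y

x^5*y^2*z - x^6*y - x^4*y^3 - 2*x^4*y*z^2 + x^5*z - x^3*y^2*z + x^3*z^3 + 6*x^4*y + 2*x^2*y^3 + 4*x^2*y*z^2 - 5*x^3*z - 2*x*y^2*z - 2*x*z^3 - 9*x^2*y + 6*x*z + y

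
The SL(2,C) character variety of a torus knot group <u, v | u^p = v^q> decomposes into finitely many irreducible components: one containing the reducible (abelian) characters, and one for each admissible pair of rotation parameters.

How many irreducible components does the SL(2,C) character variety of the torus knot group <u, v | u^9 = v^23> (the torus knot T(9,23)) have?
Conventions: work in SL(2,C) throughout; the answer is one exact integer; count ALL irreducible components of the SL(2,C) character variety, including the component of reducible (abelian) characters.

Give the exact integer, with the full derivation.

89

In the torus knot group T(9,23), u^9 = v^23 is central, so an irreducible representation sends it to +I or -I (Schur).
This locks tr(u) to 2*cos(pi*alpha/9), alpha in 1..8, and tr(v) to 2*cos(pi*beta/23), beta in 1..22, on each component of irreducible characters.
u^9 = (-1)^alpha I and v^23 = (-1)^beta I must agree, so alpha and beta have equal parity.
Counting: 4 odd alphas x 11 odd betas + 4 even alphas x 11 even betas = 44 + 44 = 88.
components with irreducible characters: 88; plus the single component of reducible (abelian) characters: total 89.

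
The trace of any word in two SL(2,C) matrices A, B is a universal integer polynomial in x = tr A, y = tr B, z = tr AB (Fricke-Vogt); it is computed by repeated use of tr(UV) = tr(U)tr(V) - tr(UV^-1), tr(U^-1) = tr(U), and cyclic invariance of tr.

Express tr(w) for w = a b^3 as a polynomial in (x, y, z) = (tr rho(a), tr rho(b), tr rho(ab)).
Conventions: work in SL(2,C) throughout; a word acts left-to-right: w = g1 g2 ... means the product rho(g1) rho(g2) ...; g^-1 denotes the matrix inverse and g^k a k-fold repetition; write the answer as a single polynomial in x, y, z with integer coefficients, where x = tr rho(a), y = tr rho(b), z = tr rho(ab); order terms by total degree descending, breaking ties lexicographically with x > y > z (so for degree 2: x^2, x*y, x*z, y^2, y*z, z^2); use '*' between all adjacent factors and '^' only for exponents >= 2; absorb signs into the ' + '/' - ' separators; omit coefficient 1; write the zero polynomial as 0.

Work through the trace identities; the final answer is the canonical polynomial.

trace(b a b) = trace(b) trace(a b) - trace(a)   [square of b] = y*z - x
trace(a b^3) = trace(b) trace(b a b) - trace(b a)   [square of b] = y^2*z - x*y - z

y^2*z - x*y - z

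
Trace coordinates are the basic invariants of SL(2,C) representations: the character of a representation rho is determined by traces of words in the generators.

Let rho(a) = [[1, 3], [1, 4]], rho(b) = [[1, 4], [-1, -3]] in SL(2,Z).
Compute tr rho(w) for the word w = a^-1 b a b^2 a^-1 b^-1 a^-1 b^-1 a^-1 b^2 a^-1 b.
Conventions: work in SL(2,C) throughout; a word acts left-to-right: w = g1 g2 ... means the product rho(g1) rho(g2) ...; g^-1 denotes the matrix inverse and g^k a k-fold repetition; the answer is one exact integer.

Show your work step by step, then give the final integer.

rho(a^-1) = [[4, -3], [-1, 1]]
... * rho(b) = [[1, 4], [-1, -3]]  ->  [[7, 25], [-2, -7]]
... * rho(a) = [[1, 3], [1, 4]]  ->  [[32, 121], [-9, -34]]
... * rho(b) = [[1, 4], [-1, -3]]  ->  [[-89, -235], [25, 66]]
... * rho(b) = [[1, 4], [-1, -3]]  ->  [[146, 349], [-41, -98]]
... * rho(a^-1) = [[4, -3], [-1, 1]]  ->  [[235, -89], [-66, 25]]
... * rho(b^-1) = [[-3, -4], [1, 1]]  ->  [[-794, -1029], [223, 289]]
... * rho(a^-1) = [[4, -3], [-1, 1]]  ->  [[-2147, 1353], [603, -380]]
... * rho(b^-1) = [[-3, -4], [1, 1]]  ->  [[7794, 9941], [-2189, -2792]]
... * rho(a^-1) = [[4, -3], [-1, 1]]  ->  [[21235, -13441], [-5964, 3775]]
... * rho(b) = [[1, 4], [-1, -3]]  ->  [[34676, 125263], [-9739, -35181]]
... * rho(b) = [[1, 4], [-1, -3]]  ->  [[-90587, -237085], [25442, 66587]]
... * rho(a^-1) = [[4, -3], [-1, 1]]  ->  [[-125263, 34676], [35181, -9739]]
... * rho(b) = [[1, 4], [-1, -3]]  ->  [[-159939, -605080], [44920, 169941]]
tr = -159939 + 169941 = 10002

10002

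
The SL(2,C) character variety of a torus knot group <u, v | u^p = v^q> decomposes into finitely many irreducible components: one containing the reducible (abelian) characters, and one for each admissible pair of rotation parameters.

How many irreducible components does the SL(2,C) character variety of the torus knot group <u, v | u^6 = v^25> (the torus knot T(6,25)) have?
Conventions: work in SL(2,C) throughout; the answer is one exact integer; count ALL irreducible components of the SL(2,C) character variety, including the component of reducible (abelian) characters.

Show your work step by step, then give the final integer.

61

Gamma = < u, v | u^6 = v^25 > (torus knot T(6,25)); the central element u^6 = v^25 acts as +I or -I in any irreducible SL(2,C) representation.
On an irreducible component, tr(u) is locked at 2*cos(pi*alpha/6) for some alpha in 1..5, and tr(v) at 2*cos(pi*beta/25) for some beta in 1..24.
Consistency of u^6 = (-1)^alpha I with v^25 = (-1)^beta I forces alpha = beta (mod 2).
Counting: 3 odd alphas x 12 odd betas + 2 even alphas x 12 even betas = 36 + 24 = 60.
Total: 60 irreducible-character components + 1 reducible (abelian) component = 61.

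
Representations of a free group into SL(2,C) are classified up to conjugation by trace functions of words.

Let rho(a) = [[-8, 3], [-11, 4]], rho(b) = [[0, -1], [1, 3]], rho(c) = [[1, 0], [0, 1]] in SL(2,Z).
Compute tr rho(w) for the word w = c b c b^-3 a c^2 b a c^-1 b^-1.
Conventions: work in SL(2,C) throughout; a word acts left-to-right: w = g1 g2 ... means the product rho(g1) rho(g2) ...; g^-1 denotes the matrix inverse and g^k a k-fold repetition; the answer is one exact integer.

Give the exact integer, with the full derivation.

rho(c) = [[1, 0], [0, 1]]
... * rho(b) = [[0, -1], [1, 3]]  ->  [[0, -1], [1, 3]]
... * rho(c) = [[1, 0], [0, 1]]  ->  [[0, -1], [1, 3]]
... * rho(b^-1) = [[3, 1], [-1, 0]]  ->  [[1, 0], [0, 1]]
... * rho(b^-1) = [[3, 1], [-1, 0]]  ->  [[3, 1], [-1, 0]]
... * rho(b^-1) = [[3, 1], [-1, 0]]  ->  [[8, 3], [-3, -1]]
... * rho(a) = [[-8, 3], [-11, 4]]  ->  [[-97, 36], [35, -13]]
... * rho(c) = [[1, 0], [0, 1]]  ->  [[-97, 36], [35, -13]]
... * rho(c) = [[1, 0], [0, 1]]  ->  [[-97, 36], [35, -13]]
... * rho(b) = [[0, -1], [1, 3]]  ->  [[36, 205], [-13, -74]]
... * rho(a) = [[-8, 3], [-11, 4]]  ->  [[-2543, 928], [918, -335]]
... * rho(c^-1) = [[1, 0], [0, 1]]  ->  [[-2543, 928], [918, -335]]
... * rho(b^-1) = [[3, 1], [-1, 0]]  ->  [[-8557, -2543], [3089, 918]]
tr = -8557 + 918 = -7639

-7639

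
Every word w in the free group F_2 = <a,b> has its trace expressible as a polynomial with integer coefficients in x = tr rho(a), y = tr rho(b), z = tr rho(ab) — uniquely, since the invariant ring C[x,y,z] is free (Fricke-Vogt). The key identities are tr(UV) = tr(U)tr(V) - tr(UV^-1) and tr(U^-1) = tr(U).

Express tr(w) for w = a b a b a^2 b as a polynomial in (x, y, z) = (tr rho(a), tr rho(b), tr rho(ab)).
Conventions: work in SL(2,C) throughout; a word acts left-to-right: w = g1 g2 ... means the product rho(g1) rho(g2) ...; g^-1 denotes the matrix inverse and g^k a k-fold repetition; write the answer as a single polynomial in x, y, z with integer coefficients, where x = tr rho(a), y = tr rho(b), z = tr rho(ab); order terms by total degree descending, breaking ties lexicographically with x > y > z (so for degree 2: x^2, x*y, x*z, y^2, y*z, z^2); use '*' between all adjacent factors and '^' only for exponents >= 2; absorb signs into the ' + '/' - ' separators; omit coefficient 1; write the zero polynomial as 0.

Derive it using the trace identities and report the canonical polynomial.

and tr(b a b a) = tr(b a) tr(b a) - tr(1) = z^2 - 2
tr(b a b a b a) = tr(b a) tr(b a b a) - tr(b^-1 a^-1) = z^3 - 3*z
and tr(a b a) = tr(a) tr(b a) - tr(b) = x*z - y
tr(b a b a b) = tr(b) tr(a b a b) - tr(a b a) = y*z^2 - x*z - y
next, tr(a b a b a^2 b) = tr(a) tr(b a b a b a) - tr(b a b a b) = x*z^3 - y*z^2 - 2*x*z + y

x*z^3 - y*z^2 - 2*x*z + y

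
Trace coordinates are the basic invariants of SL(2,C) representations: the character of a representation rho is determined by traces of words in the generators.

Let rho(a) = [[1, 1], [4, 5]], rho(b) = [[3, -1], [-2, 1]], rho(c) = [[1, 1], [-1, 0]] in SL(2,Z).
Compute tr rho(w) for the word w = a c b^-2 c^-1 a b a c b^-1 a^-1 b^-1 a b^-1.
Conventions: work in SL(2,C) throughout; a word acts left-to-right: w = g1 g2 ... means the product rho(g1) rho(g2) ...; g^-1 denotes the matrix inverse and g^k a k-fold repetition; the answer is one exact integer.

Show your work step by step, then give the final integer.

rho(a) = [[1, 1], [4, 5]]
... * rho(c) = [[1, 1], [-1, 0]]  ->  [[0, 1], [-1, 4]]
... * rho(b^-1) = [[1, 1], [2, 3]]  ->  [[2, 3], [7, 11]]
... * rho(b^-1) = [[1, 1], [2, 3]]  ->  [[8, 11], [29, 40]]
... * rho(c^-1) = [[0, -1], [1, 1]]  ->  [[11, 3], [40, 11]]
... * rho(a) = [[1, 1], [4, 5]]  ->  [[23, 26], [84, 95]]
... * rho(b) = [[3, -1], [-2, 1]]  ->  [[17, 3], [62, 11]]
... * rho(a) = [[1, 1], [4, 5]]  ->  [[29, 32], [106, 117]]
... * rho(c) = [[1, 1], [-1, 0]]  ->  [[-3, 29], [-11, 106]]
... * rho(b^-1) = [[1, 1], [2, 3]]  ->  [[55, 84], [201, 307]]
... * rho(a^-1) = [[5, -1], [-4, 1]]  ->  [[-61, 29], [-223, 106]]
... * rho(b^-1) = [[1, 1], [2, 3]]  ->  [[-3, 26], [-11, 95]]
... * rho(a) = [[1, 1], [4, 5]]  ->  [[101, 127], [369, 464]]
... * rho(b^-1) = [[1, 1], [2, 3]]  ->  [[355, 482], [1297, 1761]]
tr = 355 + 1761 = 2116

2116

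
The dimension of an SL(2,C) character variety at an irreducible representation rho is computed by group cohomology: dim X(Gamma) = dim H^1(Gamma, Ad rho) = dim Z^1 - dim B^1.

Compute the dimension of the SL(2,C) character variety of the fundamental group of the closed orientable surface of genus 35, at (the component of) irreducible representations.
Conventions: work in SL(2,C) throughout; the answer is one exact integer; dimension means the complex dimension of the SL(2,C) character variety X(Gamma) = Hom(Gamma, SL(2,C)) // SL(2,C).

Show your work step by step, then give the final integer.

204

pi_1 of the closed genus-35 surface has 70 generators bound by the single product-of-commutators relator.
Unconstrained cocycle data is one sl_2 vector per generator (210 dimensions), cut by the relator condition d_2(z) = 0.
H^2 = coker(d_2) is dual to H^0 = 0 at irreducible rho (Poincare duality), so d_2 is onto: dim Z^1 = 207.
As always at irreducible rho, dim B^1 = 3.
dim H^1 = 207 - 3 = 204 = dim X.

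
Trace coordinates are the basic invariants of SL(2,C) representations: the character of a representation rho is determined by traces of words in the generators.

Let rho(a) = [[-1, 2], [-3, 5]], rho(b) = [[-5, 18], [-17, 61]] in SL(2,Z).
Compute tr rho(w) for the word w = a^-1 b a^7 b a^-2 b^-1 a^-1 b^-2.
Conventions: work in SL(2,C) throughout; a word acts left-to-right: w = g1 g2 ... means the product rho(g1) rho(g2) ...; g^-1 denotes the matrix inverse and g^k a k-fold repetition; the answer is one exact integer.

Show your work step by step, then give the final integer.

rho(a^-1) = [[5, -2], [3, -1]]
... * rho(b) = [[-5, 18], [-17, 61]]  ->  [[9, -32], [2, -7]]
... * rho(a) = [[-1, 2], [-3, 5]]  ->  [[87, -142], [19, -31]]
... * rho(a) = [[-1, 2], [-3, 5]]  ->  [[339, -536], [74, -117]]
... * rho(a) = [[-1, 2], [-3, 5]]  ->  [[1269, -2002], [277, -437]]
... * rho(a) = [[-1, 2], [-3, 5]]  ->  [[4737, -7472], [1034, -1631]]
... * rho(a) = [[-1, 2], [-3, 5]]  ->  [[17679, -27886], [3859, -6087]]
... * rho(a) = [[-1, 2], [-3, 5]]  ->  [[65979, -104072], [14402, -22717]]
... * rho(a) = [[-1, 2], [-3, 5]]  ->  [[246237, -388402], [53749, -84781]]
... * rho(b) = [[-5, 18], [-17, 61]]  ->  [[5371649, -19260256], [1172532, -4204159]]
... * rho(a^-1) = [[5, -2], [3, -1]]  ->  [[-30922523, 8516958], [-6749817, 1859095]]
... * rho(a^-1) = [[5, -2], [3, -1]]  ->  [[-129061741, 53328088], [-28171800, 11640539]]
... * rho(b^-1) = [[61, -18], [17, -5]]  ->  [[-6966188705, 2056470898], [-1520590637, 448889705]]
... * rho(a^-1) = [[5, -2], [3, -1]]  ->  [[-28661530831, 11875906512], [-6256284070, 2592291569]]
... * rho(b^-1) = [[61, -18], [17, -5]]  ->  [[-1546462969987, 456528022398], [-337564371597, 99651655415]]
... * rho(b^-1) = [[61, -18], [17, -5]]  ->  [[-86573264788441, 25553693347776], [-18897348525362, 5577900411671]]
tr = -86573264788441 + 5577900411671 = -80995364376770

-80995364376770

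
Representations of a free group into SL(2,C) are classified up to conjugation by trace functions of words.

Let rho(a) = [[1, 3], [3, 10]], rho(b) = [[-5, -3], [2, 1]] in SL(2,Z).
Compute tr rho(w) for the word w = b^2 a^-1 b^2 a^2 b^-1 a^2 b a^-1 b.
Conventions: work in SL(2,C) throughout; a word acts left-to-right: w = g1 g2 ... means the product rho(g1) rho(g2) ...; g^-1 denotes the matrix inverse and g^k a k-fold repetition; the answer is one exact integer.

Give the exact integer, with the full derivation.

3236105648

rho(b) = [[-5, -3], [2, 1]]
... * rho(b) = [[-5, -3], [2, 1]]  ->  [[19, 12], [-8, -5]]
... * rho(a^-1) = [[10, -3], [-3, 1]]  ->  [[154, -45], [-65, 19]]
... * rho(b) = [[-5, -3], [2, 1]]  ->  [[-860, -507], [363, 214]]
... * rho(b) = [[-5, -3], [2, 1]]  ->  [[3286, 2073], [-1387, -875]]
... * rho(a) = [[1, 3], [3, 10]]  ->  [[9505, 30588], [-4012, -12911]]
... * rho(a) = [[1, 3], [3, 10]]  ->  [[101269, 334395], [-42745, -141146]]
... * rho(b^-1) = [[1, 3], [-2, -5]]  ->  [[-567521, -1368168], [239547, 577495]]
... * rho(a) = [[1, 3], [3, 10]]  ->  [[-4672025, -15384243], [1972032, 6493591]]
... * rho(a) = [[1, 3], [3, 10]]  ->  [[-50824754, -167858505], [21452805, 70852006]]
... * rho(b) = [[-5, -3], [2, 1]]  ->  [[-81593240, -15384243], [34439987, 6493591]]
... * rho(a^-1) = [[10, -3], [-3, 1]]  ->  [[-769779671, 229395477], [324919097, -96826370]]
... * rho(b) = [[-5, -3], [2, 1]]  ->  [[4307689309, 2538734490], [-1818248225, -1071583661]]
tr = 4307689309 + -1071583661 = 3236105648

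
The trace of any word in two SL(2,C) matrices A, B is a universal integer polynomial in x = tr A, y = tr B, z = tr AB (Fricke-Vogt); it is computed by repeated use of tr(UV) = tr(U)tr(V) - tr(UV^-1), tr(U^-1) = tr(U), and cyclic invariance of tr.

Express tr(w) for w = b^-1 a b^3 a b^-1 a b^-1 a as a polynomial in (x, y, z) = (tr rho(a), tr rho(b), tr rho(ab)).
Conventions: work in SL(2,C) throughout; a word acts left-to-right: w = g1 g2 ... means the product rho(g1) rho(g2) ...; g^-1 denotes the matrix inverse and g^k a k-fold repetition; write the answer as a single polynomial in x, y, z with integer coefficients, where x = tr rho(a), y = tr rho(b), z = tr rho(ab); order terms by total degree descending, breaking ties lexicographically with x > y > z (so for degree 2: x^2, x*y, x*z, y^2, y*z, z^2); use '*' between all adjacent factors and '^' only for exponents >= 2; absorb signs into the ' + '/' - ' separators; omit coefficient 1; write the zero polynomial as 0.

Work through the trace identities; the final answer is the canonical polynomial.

x^3*y^5*z - x^4*y^4 - x^2*y^6 - 3*x^2*y^4*z^2 + 2*x^3*y^3*z + 2*x*y^5*z + 3*x*y^3*z^3 + 4*x^2*y^4 - y^4*z^2 - y^2*z^4 - 10*x*y^3*z - 2*x*y*z^3 + y^4 + 6*y^2*z^2 + z^4 + 4*x*y*z - 4*y^2 - 4*z^2 + 2

tr(a^2 b) = tr(a)*tr(b a) - tr(b) = x*z - y
tr(a^2) = tr(a)*tr(a) - tr(1) = x^2 - 2
tr(b a^2 b) = tr(b)*tr(a^2 b) - tr(a^2) = x*y*z - x^2 - y^2 + 2
tr(b^3 a^2) = tr(b)*tr(b a^2 b) - tr(b a^2) = x*y^2*z - x^2*y - y^3 - x*z + 3*y
tr(b a b) = tr(b)*tr(a b) - tr(a) = y*z - x
tr(b^3 a) = tr(b)*tr(b a b) - tr(b a) = y^2*z - x*y - z
tr(b^3 a^3) = tr(a)*tr(b^3 a^2) - tr(b^3 a) = x^2*y^2*z - x^3*y - x*y^3 - x^2*z - y^2*z + 4*x*y + z
tr(a^2 b^3 a^2) = tr(a)*tr(b^3 a^3) - tr(b^3 a^2) = x^3*y^2*z - x^4*y - x^2*y^3 - x^3*z - 2*x*y^2*z + 5*x^2*y + y^3 + 2*x*z - 3*y
tr(a b a b) = tr(b a)*tr(b a) - tr(1) = z^2 - 2
tr(a b a b^2) = tr(b)*tr(a b a b) - tr(a b a) = y*z^2 - x*z - y
tr(b a b^3 a) = tr(b)*tr(a b a b^2) - tr(a b a b) = y^2*z^2 - x*y*z - y^2 - z^2 + 2
tr(b a b^3) = tr(b)*tr(b^2 a b) - tr(b^2 a) = y^3*z - x*y^2 - 2*y*z + x
tr(b^3 a^2 b a) = tr(a)*tr(b a b^3 a) - tr(b a b^3) = x*y^2*z^2 - x^2*y*z - y^3*z - x*z^2 + 2*y*z + x
tr(b^3 a^2 b) = tr(b)*tr(a^2 b^3) - tr(a^2 b^2) = x*y^3*z - x^2*y^2 - y^4 - 2*x*y*z + x^2 + 4*y^2 - 2
tr(a^2 b^3 a^2 b) = tr(a)*tr(b^3 a^2 b a) - tr(b^3 a^2 b) = x^2*y^2*z^2 - x^3*y*z - 2*x*y^3*z + x^2*y^2 - x^2*z^2 + y^4 + 4*x*y*z - 4*y^2 + 2
tr(a b^3 a^2 b^-1 a) = tr(a^2 b^3 a^2)*tr(b) - tr(a^2 b^3 a^2 b) = x^3*y^3*z - x^4*y^2 - x^2*y^4 - x^2*y^2*z^2 + 4*x^2*y^2 + x^2*z^2 - 2*x*y*z + y^2 - 2
tr(a b a b^3 a^2) = tr(a)*tr(b a b^3 a^2) - tr(b a b^3 a) = x^2*y^2*z^2 - x^3*y*z - x*y^3*z - x^2*z^2 - y^2*z^2 + 3*x*y*z + x^2 + y^2 + z^2 - 2
tr(a b a b a b) = tr(b a b a)*tr(b a) - tr(a b) = z^3 - 3*z
tr(a b a b a) = tr(a)*tr(b a b a) - tr(b a b) = x*z^2 - y*z - x
tr(b a b a b a b) = tr(b)*tr(a b a b a b) - tr(a b a b a) = y*z^3 - x*z^2 - 2*y*z + x
tr(b a b a b^3 a) = tr(b)*tr(b a b a b a b) - tr(b a b a b a) = y^2*z^3 - x*y*z^2 - 2*y^2*z - z^3 + x*y + 3*z
tr(b a b a b^3) = tr(b)*tr(a b a b^3) - tr(a b a b^2) = y^3*z^2 - x*y^2*z - y^3 - 2*y*z^2 + x*z + 3*y
tr(a b a b^3 a^2 b) = tr(a)*tr(b a b a b^3 a) - tr(b a b a b^3) = x*y^2*z^3 - x^2*y*z^2 - y^3*z^2 - x*y^2*z - x*z^3 + x^2*y + y^3 + 2*y*z^2 + 2*x*z - 3*y
tr(a b^3 a^2 b^-1 a b) = tr(a b a b^3 a^2)*tr(b) - tr(a b a b^3 a^2 b) = x^2*y^3*z^2 - x^3*y^2*z - x*y^4*z - x*y^2*z^3 + 4*x*y^2*z + x*z^3 - y*z^2 - 2*x*z + y
tr(a b^-1 a b^-1 a b^3 a) = tr(a b^3 a^2 b^-1 a)*tr(b) - tr(a b^3 a^2 b^-1 a b) = x^3*y^4*z - x^4*y^3 - x^2*y^5 - 2*x^2*y^3*z^2 + x^3*y^2*z + x*y^4*z + x*y^2*z^3 + 4*x^2*y^3 + x^2*y*z^2 - 6*x*y^2*z - x*z^3 + y^3 + y*z^2 + 2*x*z - 3*y
tr(a b a^3 b) = tr(a)*tr(a b a b a) - tr(a b a b) = x^2*z^2 - x*y*z - x^2 - z^2 + 2
tr(a^2 b a) = tr(a)*tr(a b a) - tr(a b) = x^2*z - x*y - z
tr(a b a^3) = tr(a)*tr(a^2 b a) - tr(a^2 b) = x^3*z - x^2*y - 2*x*z + y
tr(b a b a^3 b) = tr(b)*tr(a b a^3 b) - tr(a b a^3) = x^2*y*z^2 - x^3*z - x*y^2*z - y*z^2 + 2*x*z + y
tr(a b^3 a b a^2) = tr(b)*tr(b a b a^3 b) - tr(b a b a^3) = x^2*y^2*z^2 - x^3*y*z - x*y^3*z - x^2*z^2 - y^2*z^2 + 3*x*y*z + x^2 + y^2 + z^2 - 2
tr(a b^2 a b^2) = tr(b)*tr(a b^2 a b) - tr(a b^2 a) = y^2*z^2 - 2*x*y*z + x^2 - 2
tr(b a b^3 a b) = tr(b)*tr(a b^2 a b^2) - tr(a b^2 a b) = y^3*z^2 - 2*x*y^2*z + x^2*y - y*z^2 + x*z - y
tr(a b^3 a b a^2 b) = tr(a)*tr(b a b^3 a b a) - tr(b a b^3 a b) = x*y^2*z^3 - x^2*y*z^2 - y^3*z^2 - x*z^3 + y*z^2 + 2*x*z + y
tr(a b^-1 a b^3 a b a) = tr(a b^3 a b a^2)*tr(b) - tr(a b^3 a b a^2 b) = x^2*y^3*z^2 - x^3*y^2*z - x*y^4*z - x*y^2*z^3 + 3*x*y^2*z + x*z^3 + x^2*y + y^3 - 2*x*z - 3*y
tr(a b^3 a b a b a) = tr(a)*tr(b^3 a b a b a) - tr(b^3 a b a b) = x*y^2*z^3 - x^2*y*z^2 - y^3*z^2 - x*y^2*z - x*z^3 + x^2*y + y^3 + 2*y*z^2 + 2*x*z - 3*y
tr(a b a b a b a b) = tr(a b a b)*tr(a b a b) - tr(1) = z^4 - 4*z^2 + 2
tr(a b a b a b a) = tr(a)*tr(b a b a b a) - tr(b a b a b) = x*z^3 - y*z^2 - 2*x*z + y
tr(a b a b a b a b^2) = tr(b)*tr(a b a b a b a b) - tr(a b a b a b a) = y*z^4 - x*z^3 - 3*y*z^2 + 2*x*z + y
tr(a b^3 a b a b a b) = tr(b)*tr(a b a b a b a b^2) - tr(a b a b a b a b) = y^2*z^4 - x*y*z^3 - 3*y^2*z^2 - z^4 + 2*x*y*z + y^2 + 4*z^2 - 2
tr(a b^-1 a b^3 a b a b) = tr(a b^3 a b a b a)*tr(b) - tr(a b^3 a b a b a b) = x*y^3*z^3 - x^2*y^2*z^2 - y^4*z^2 - y^2*z^4 - x*y^3*z + x^2*y^2 + y^4 + 5*y^2*z^2 + z^4 - 4*y^2 - 4*z^2 + 2
tr(a b^-1 a b^-1 a b^3 a b) = tr(a b^-1 a b^3 a b a)*tr(b) - tr(a b^-1 a b^3 a b a b) = x^2*y^4*z^2 - x^3*y^3*z - x*y^5*z - 2*x*y^3*z^3 + x^2*y^2*z^2 + y^4*z^2 + y^2*z^4 + 4*x*y^3*z + x*y*z^3 - 5*y^2*z^2 - z^4 - 2*x*y*z + y^2 + 4*z^2 - 2
tr(b^-1 a b^3 a b^-1 a b^-1 a) = tr(a b^-1 a b^-1 a b^3 a)*tr(b) - tr(a b^-1 a b^-1 a b^3 a b) = x^3*y^5*z - x^4*y^4 - x^2*y^6 - 3*x^2*y^4*z^2 + 2*x^3*y^3*z + 2*x*y^5*z + 3*x*y^3*z^3 + 4*x^2*y^4 - y^4*z^2 - y^2*z^4 - 10*x*y^3*z - 2*x*y*z^3 + y^4 + 6*y^2*z^2 + z^4 + 4*x*y*z - 4*y^2 - 4*z^2 + 2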